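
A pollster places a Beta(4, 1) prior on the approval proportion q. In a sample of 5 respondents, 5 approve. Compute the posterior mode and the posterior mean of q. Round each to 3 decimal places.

Posterior: Beta(4+5, 1+0) = Beta(9, 1).
Since β = 1 ≤ 1 and α > 1, the Beta density is monotone increasing on [0,1]; the mode is at 1.
Mean = 9/(9+1) = 0.900.

MAP = 1.000, posterior mean = 0.900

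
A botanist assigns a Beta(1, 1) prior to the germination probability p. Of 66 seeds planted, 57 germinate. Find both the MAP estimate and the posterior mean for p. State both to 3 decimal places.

Posterior: Beta(1+57, 1+9) = Beta(58, 10).
Mode = (58−1)/(58+10−2) = 57/66 = 0.864.
With a flat prior the MAP equals the MLE, 57/66.
Mean = 58/(58+10) = 58/68 = 0.853.

MAP = 0.864, posterior mean = 0.853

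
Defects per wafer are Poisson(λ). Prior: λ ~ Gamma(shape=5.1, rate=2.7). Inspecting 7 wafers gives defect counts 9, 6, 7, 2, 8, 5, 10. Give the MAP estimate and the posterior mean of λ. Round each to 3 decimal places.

MAP: 5.268. Posterior mean: 5.371.

Σ counts = 47. Posterior: Gamma(shape = 5.1+47 = 52.1, rate = 2.7+7 = 9.7).
Mode = (α−1)/β = 51.1/9.7 = 5.268.
Mean = α/β = 52.1/9.7 = 5.371.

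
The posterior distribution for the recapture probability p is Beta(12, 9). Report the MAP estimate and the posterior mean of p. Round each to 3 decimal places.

MAP = 0.579; posterior mean = 0.571

Mode = (12−1)/(12+9−2) = 11/19 = 0.579.
Mean = 12/(12+9) = 12/21 = 0.571.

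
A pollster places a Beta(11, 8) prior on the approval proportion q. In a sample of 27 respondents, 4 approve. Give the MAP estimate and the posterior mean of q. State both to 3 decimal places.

Posterior: Beta(11+4, 8+23) = Beta(15, 31).
Mode = (15−1)/(15+31−2) = 14/44 = 0.318.
Mean = 15/(15+31) = 15/46 = 0.326.
Mean > mode: the posterior has a right tail.

MAP estimate = 0.318, posterior mean = 0.326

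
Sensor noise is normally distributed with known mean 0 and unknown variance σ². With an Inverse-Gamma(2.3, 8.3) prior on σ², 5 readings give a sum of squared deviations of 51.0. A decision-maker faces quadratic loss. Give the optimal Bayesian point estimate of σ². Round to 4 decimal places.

Posterior: Inverse-Gamma(shape = 2.3+5/2 = 4.8, scale = 8.3+51.0/2 = 33.8).
Mode = β/(α+1) = 33.8/5.8 = 5.8276.
Mean = β/(α−1) = 33.8/3.8 = 8.8947.
Quadratic loss ⇒ the optimal estimator is the posterior mean.

8.8947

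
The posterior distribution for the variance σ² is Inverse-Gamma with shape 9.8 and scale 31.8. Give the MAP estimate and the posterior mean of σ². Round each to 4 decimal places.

MAP estimate = 2.9444, posterior mean = 3.6136

Mode = β/(α+1) = 31.8/10.8 = 2.9444.
Mean = β/(α−1) = 31.8/8.8 = 3.6136.
Right-skewed posterior ⇒ mode < mean.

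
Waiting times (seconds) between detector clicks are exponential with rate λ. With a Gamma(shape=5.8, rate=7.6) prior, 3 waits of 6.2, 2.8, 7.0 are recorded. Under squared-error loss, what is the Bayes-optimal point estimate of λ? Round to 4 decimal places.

0.3729

Σ times = 16.0. Posterior: Gamma(shape = 5.8+3 = 8.8, rate = 7.6+16.0 = 23.6).
Mode = (α−1)/β = 7.8/23.6 = 0.3305.
Mean = α/β = 8.8/23.6 = 0.3729.
Squared-error loss ⇒ the optimal estimator is the posterior mean.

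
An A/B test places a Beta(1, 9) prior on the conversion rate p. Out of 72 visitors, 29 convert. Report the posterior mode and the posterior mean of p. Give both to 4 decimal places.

posterior mode = 0.3625, posterior mean = 0.3659

Posterior: Beta(1+29, 9+43) = Beta(30, 52).
Mode = (30−1)/(30+52−2) = 29/80 = 0.3625.
Mean = 30/(30+52) = 30/82 = 0.3659.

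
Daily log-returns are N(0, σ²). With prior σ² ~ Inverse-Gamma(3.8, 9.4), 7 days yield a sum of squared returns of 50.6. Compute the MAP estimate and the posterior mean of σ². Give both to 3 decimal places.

MAP: 4.181. Posterior mean: 5.508.

Posterior: Inverse-Gamma(shape = 3.8+7/2 = 7.3, scale = 9.4+50.6/2 = 34.7).
Mode = β/(α+1) = 34.7/8.3 = 4.181.
Mean = β/(α−1) = 34.7/6.3 = 5.508.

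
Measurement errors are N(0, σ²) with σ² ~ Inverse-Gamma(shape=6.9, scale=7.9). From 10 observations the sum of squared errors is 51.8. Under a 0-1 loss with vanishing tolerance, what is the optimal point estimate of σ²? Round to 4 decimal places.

Posterior: Inverse-Gamma(shape = 6.9+10/2 = 11.9, scale = 7.9+51.8/2 = 33.8).
Mode = β/(α+1) = 33.8/12.9 = 2.6202.
Mean = β/(α−1) = 33.8/10.9 = 3.1009.
This is the posterior mode — the MAP estimate.

2.6202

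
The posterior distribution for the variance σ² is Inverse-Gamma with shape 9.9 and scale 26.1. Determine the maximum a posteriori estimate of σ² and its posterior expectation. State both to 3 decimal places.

Mode = β/(α+1) = 26.1/10.9 = 2.394.
Mean = β/(α−1) = 26.1/8.9 = 2.933.
Mean > mode: the posterior has a right tail.

σ²_MAP = 2.394, E[σ²|data] = 2.933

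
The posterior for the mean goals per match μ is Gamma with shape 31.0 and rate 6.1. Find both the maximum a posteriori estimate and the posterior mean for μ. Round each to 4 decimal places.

Mode = (α−1)/β = 30.0/6.1 = 4.9180.
Mean = α/β = 31.0/6.1 = 5.0820.
The mean is pulled above the mode by the posterior's right skew.

μ_MAP = 4.9180, E[μ|data] = 5.0820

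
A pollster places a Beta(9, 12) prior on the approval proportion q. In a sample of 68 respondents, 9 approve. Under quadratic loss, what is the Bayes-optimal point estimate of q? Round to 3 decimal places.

0.202

Posterior: Beta(9+9, 12+59) = Beta(18, 71).
Mode = (18−1)/(18+71−2) = 17/87 = 0.195.
Mean = 18/(18+71) = 18/89 = 0.202.
Quadratic loss ⇒ the optimal estimator is the posterior mean.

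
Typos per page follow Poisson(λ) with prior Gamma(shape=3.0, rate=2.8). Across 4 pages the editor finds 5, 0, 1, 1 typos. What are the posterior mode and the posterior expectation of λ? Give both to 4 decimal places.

MAP: 1.3235. Posterior mean: 1.4706.

Σ counts = 7. Posterior: Gamma(shape = 3.0+7 = 10.0, rate = 2.8+4 = 6.8).
Mode = (α−1)/β = 9.0/6.8 = 1.3235.
Mean = α/β = 10.0/6.8 = 1.4706.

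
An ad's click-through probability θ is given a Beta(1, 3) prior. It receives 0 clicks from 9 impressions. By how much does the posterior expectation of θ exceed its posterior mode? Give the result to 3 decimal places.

0.077

Posterior: Beta(1+0, 3+9) = Beta(1, 12).
Since α = 1 ≤ 1 and β > 1, the Beta density is monotone decreasing on [0,1]; the mode is at 0.
Mean = 1/(1+12) = 0.077.
Difference = 0.077 − 0.000 = 0.077.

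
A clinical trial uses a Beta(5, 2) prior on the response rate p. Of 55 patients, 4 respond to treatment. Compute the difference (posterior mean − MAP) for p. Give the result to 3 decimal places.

Posterior: Beta(5+4, 2+51) = Beta(9, 53).
Mode = (9−1)/(9+53−2) = 8/60 = 0.133.
Mean = 9/(9+53) = 9/62 = 0.145.
Difference = 0.145 − 0.133 = 0.012.

0.012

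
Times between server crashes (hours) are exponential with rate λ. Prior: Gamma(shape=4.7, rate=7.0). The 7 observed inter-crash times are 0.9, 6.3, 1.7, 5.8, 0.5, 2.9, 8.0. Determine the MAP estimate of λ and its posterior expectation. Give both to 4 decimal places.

Σ times = 26.1. Posterior: Gamma(shape = 4.7+7 = 11.7, rate = 7.0+26.1 = 33.1).
Mode = (α−1)/β = 10.7/33.1 = 0.3233.
Mean = α/β = 11.7/33.1 = 0.3535.
Right-skewed posterior ⇒ mode < mean.

λ_MAP = 0.3233, E[λ|data] = 0.3535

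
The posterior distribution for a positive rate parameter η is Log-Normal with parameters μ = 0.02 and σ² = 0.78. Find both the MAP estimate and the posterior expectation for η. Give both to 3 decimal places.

Mode = exp(μ − σ²) = exp(-0.76) = 0.468.
Mean = exp(μ + σ²/2) = exp(0.410) = 1.507.
Mean > mode: the posterior has a right tail.

MAP estimate = 0.468, posterior expectation = 1.507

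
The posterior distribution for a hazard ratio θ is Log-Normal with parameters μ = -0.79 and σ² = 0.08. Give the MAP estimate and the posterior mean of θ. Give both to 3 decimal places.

MAP = 0.419, posterior mean = 0.472

Mode = exp(μ − σ²) = exp(-0.87) = 0.419.
Mean = exp(μ + σ²/2) = exp(-0.750) = 0.472.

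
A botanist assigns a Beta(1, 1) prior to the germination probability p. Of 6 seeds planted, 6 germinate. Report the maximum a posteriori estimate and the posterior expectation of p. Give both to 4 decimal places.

Posterior: Beta(1+6, 1+0) = Beta(7, 1).
Since β = 1 ≤ 1 and α > 1, the Beta density is monotone increasing on [0,1]; the mode is at 1.
Mean = 7/(7+1) = 0.8750.
The mean is pulled below the mode by the posterior's left skew.

MAP: 1.0000. Posterior mean: 0.8750.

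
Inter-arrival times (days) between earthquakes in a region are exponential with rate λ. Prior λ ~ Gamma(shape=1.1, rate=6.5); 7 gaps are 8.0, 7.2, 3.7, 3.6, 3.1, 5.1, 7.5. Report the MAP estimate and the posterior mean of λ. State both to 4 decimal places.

Σ times = 38.2. Posterior: Gamma(shape = 1.1+7 = 8.1, rate = 6.5+38.2 = 44.7).
Mode = (α−1)/β = 7.1/44.7 = 0.1588.
Mean = α/β = 8.1/44.7 = 0.1812.
Right-skewed posterior ⇒ mode < mean.

MAP = 0.1588, posterior mean = 0.1812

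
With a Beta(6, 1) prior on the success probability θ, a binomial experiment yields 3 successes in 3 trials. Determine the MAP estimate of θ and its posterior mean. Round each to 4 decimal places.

MAP estimate = 1.0000, posterior mean = 0.9000

Posterior: Beta(6+3, 1+0) = Beta(9, 1).
Since β = 1 ≤ 1 and α > 1, the Beta density is monotone increasing on [0,1]; the mode is at 1.
Mean = 9/(9+1) = 0.9000.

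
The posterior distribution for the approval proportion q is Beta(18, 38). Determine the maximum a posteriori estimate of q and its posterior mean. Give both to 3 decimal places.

maximum a posteriori estimate = 0.315, posterior mean = 0.321

Mode = (18−1)/(18+38−2) = 17/54 = 0.315.
Mean = 18/(18+38) = 18/56 = 0.321.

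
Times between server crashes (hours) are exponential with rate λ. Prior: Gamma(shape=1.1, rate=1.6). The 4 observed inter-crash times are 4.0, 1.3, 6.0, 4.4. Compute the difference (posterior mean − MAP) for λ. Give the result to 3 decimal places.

0.058

Σ times = 15.7. Posterior: Gamma(shape = 1.1+4 = 5.1, rate = 1.6+15.7 = 17.3).
Mode = (α−1)/β = 4.1/17.3 = 0.237.
Mean = α/β = 5.1/17.3 = 0.295.
Difference = 0.295 − 0.237 = 0.058.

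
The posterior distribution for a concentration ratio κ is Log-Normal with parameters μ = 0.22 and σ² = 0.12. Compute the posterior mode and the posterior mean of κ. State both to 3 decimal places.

Mode = exp(μ − σ²) = exp(0.10) = 1.105.
Mean = exp(μ + σ²/2) = exp(0.280) = 1.323.

MAP: 1.105. Posterior mean: 1.323.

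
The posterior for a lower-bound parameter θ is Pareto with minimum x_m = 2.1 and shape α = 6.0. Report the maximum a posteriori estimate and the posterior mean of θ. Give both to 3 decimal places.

maximum a posteriori estimate = 2.100, posterior mean = 2.520

The Pareto density is strictly decreasing on [x_m, ∞), so the mode is x_m = 2.100.
Mean = α·x_m/(α−1) = 6.0·2.1/5.0 = 2.520.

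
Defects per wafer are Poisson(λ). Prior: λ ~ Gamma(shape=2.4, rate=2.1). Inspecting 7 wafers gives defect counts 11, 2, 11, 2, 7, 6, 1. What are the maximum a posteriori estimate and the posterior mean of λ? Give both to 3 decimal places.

Σ counts = 40. Posterior: Gamma(shape = 2.4+40 = 42.4, rate = 2.1+7 = 9.1).
Mode = (α−1)/β = 41.4/9.1 = 4.549.
Mean = α/β = 42.4/9.1 = 4.659.
The posterior is right-skewed, so the mean exceeds the mode.

MAP = 4.549; posterior mean = 4.659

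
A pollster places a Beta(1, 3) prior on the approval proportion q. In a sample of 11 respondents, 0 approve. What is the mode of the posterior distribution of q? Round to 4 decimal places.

0.0000

Posterior: Beta(1+0, 3+11) = Beta(1, 14).
Since α = 1 ≤ 1 and β > 1, the Beta density is monotone decreasing on [0,1]; the mode is at 0.
Mean = 1/(1+14) = 0.0667.
This is the posterior mode — the MAP estimate.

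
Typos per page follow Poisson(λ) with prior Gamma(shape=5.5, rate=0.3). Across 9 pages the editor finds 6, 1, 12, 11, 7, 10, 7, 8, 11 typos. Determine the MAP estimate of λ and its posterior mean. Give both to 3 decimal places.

MAP = 8.333; posterior mean = 8.441

Σ counts = 73. Posterior: Gamma(shape = 5.5+73 = 78.5, rate = 0.3+9 = 9.3).
Mode = (α−1)/β = 77.5/9.3 = 8.333.
Mean = α/β = 78.5/9.3 = 8.441.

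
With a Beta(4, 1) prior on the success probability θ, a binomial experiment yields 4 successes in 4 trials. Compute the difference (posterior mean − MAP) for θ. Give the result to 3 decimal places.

-0.111

Posterior: Beta(4+4, 1+0) = Beta(8, 1).
Since β = 1 ≤ 1 and α > 1, the Beta density is monotone increasing on [0,1]; the mode is at 1.
Mean = 8/(8+1) = 0.889.
Difference = 0.889 − 1.000 = -0.111.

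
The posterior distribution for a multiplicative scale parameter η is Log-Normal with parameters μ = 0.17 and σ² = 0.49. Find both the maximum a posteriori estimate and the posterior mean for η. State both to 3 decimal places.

MAP: 0.726. Posterior mean: 1.514.

Mode = exp(μ − σ²) = exp(-0.32) = 0.726.
Mean = exp(μ + σ²/2) = exp(0.415) = 1.514.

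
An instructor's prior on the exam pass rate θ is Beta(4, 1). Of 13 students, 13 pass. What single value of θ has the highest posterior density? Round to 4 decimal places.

Posterior: Beta(4+13, 1+0) = Beta(17, 1).
Since β = 1 ≤ 1 and α > 1, the Beta density is monotone increasing on [0,1]; the mode is at 1.
Mean = 17/(17+1) = 0.9444.
This is the posterior mode — the MAP estimate.

1.0000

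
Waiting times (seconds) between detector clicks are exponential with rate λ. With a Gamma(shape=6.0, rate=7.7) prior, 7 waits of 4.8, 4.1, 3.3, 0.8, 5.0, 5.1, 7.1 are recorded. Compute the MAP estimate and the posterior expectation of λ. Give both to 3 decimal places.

Σ times = 30.2. Posterior: Gamma(shape = 6.0+7 = 13.0, rate = 7.7+30.2 = 37.9).
Mode = (α−1)/β = 12.0/37.9 = 0.317.
Mean = α/β = 13.0/37.9 = 0.343.
Right-skewed posterior ⇒ mode < mean.

MAP: 0.317. Posterior mean: 0.343.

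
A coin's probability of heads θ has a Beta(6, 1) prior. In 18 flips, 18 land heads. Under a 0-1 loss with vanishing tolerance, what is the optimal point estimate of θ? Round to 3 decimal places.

Posterior: Beta(6+18, 1+0) = Beta(24, 1).
Since β = 1 ≤ 1 and α > 1, the Beta density is monotone increasing on [0,1]; the mode is at 1.
Mean = 24/(24+1) = 0.960.
This is the posterior mode — the MAP estimate.

1.000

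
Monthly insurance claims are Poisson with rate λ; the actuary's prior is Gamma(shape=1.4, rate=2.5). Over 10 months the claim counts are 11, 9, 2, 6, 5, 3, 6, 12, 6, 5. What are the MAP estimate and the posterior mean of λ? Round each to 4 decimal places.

Σ counts = 65. Posterior: Gamma(shape = 1.4+65 = 66.4, rate = 2.5+10 = 12.5).
Mode = (α−1)/β = 65.4/12.5 = 5.2320.
Mean = α/β = 66.4/12.5 = 5.3120.

MAP: 5.2320. Posterior mean: 5.3120.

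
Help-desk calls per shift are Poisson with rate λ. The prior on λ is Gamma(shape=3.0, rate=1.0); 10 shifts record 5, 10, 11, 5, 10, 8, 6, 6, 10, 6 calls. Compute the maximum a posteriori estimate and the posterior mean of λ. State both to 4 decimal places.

Σ counts = 77. Posterior: Gamma(shape = 3.0+77 = 80.0, rate = 1.0+10 = 11.0).
Mode = (α−1)/β = 79.0/11.0 = 7.1818.
Mean = α/β = 80.0/11.0 = 7.2727.
The mean is pulled above the mode by the posterior's right skew.

MAP = 7.1818, posterior mean = 7.2727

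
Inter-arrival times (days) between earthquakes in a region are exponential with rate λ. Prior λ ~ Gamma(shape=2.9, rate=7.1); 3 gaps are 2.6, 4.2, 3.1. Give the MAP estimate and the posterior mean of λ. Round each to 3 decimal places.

MAP = 0.288; posterior mean = 0.347

Σ times = 9.9. Posterior: Gamma(shape = 2.9+3 = 5.9, rate = 7.1+9.9 = 17.0).
Mode = (α−1)/β = 4.9/17.0 = 0.288.
Mean = α/β = 5.9/17.0 = 0.347.
The posterior is right-skewed, so the mean exceeds the mode.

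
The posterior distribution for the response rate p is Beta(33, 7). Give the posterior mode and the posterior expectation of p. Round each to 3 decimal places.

Mode = (33−1)/(33+7−2) = 32/38 = 0.842.
Mean = 33/(33+7) = 33/40 = 0.825.

MAP: 0.842. Posterior mean: 0.825.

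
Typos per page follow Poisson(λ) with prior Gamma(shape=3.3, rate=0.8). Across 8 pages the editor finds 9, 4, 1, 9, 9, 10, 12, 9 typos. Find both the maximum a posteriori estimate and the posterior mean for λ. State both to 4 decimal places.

MAP: 7.4205. Posterior mean: 7.5341.

Σ counts = 63. Posterior: Gamma(shape = 3.3+63 = 66.3, rate = 0.8+8 = 8.8).
Mode = (α−1)/β = 65.3/8.8 = 7.4205.
Mean = α/β = 66.3/8.8 = 7.5341.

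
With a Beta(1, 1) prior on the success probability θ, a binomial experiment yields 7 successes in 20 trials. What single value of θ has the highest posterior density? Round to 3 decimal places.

0.350

Posterior: Beta(1+7, 1+13) = Beta(8, 14).
Mode = (8−1)/(8+14−2) = 7/20 = 0.350.
With a flat prior the MAP equals the MLE, 7/20.
Mean = 8/(8+14) = 8/22 = 0.364.
This is the posterior mode — the MAP estimate.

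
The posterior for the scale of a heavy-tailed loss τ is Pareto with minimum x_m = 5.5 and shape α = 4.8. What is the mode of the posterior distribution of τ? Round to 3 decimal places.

The Pareto density is strictly decreasing on [x_m, ∞), so the mode is x_m = 5.500.
Mean = α·x_m/(α−1) = 4.8·5.5/3.8 = 6.947.
This is the posterior mode — the MAP estimate.

5.500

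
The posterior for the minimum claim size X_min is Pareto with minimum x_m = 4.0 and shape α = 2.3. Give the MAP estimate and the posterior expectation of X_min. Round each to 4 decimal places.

MAP: 4.0000. Posterior mean: 7.0769.

The Pareto density is strictly decreasing on [x_m, ∞), so the mode is x_m = 4.0000.
Mean = α·x_m/(α−1) = 2.3·4.0/1.3 = 7.0769.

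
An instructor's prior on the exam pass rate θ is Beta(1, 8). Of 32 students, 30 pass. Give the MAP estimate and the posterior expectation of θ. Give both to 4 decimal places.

MAP = 0.7692; posterior mean = 0.7561

Posterior: Beta(1+30, 8+2) = Beta(31, 10).
Mode = (31−1)/(31+10−2) = 30/39 = 0.7692.
Mean = 31/(31+10) = 31/41 = 0.7561.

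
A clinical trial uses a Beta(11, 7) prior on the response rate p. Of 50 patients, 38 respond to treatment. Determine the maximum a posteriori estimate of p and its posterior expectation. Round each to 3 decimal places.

Posterior: Beta(11+38, 7+12) = Beta(49, 19).
Mode = (49−1)/(49+19−2) = 48/66 = 0.727.
Mean = 49/(49+19) = 49/68 = 0.721.

p_MAP = 0.727, E[p|data] = 0.721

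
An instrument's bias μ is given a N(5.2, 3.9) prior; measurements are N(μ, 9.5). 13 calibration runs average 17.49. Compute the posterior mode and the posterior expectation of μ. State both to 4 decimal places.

μ_MAP = 15.5505, E[μ|data] = 15.5505

Posterior for μ is Normal. Precision-weighted mean: (1/3.9·5.2 + 13/9.5·17.49) / (1/3.9 + 13/9.5) = 15.5505.
A Normal posterior is symmetric, so mode = mean.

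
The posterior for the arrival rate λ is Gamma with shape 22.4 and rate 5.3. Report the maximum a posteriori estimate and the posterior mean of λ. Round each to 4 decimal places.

Mode = (α−1)/β = 21.4/5.3 = 4.0377.
Mean = α/β = 22.4/5.3 = 4.2264.
The mean is pulled above the mode by the posterior's right skew.

MAP = 4.0377; posterior mean = 4.2264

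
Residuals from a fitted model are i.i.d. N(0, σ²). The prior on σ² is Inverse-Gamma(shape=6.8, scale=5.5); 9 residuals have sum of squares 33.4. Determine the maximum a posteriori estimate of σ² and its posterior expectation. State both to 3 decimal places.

maximum a posteriori estimate = 1.805, posterior expectation = 2.155

Posterior: Inverse-Gamma(shape = 6.8+9/2 = 11.3, scale = 5.5+33.4/2 = 22.2).
Mode = β/(α+1) = 22.2/12.3 = 1.805.
Mean = β/(α−1) = 22.2/10.3 = 2.155.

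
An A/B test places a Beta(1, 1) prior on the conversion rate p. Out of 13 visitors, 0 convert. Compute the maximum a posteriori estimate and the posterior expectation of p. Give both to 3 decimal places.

MAP = 0.000, posterior mean = 0.067

Posterior: Beta(1+0, 1+13) = Beta(1, 14).
Since α = 1 ≤ 1 and β > 1, the Beta density is monotone decreasing on [0,1]; the mode is at 0.
Mean = 1/(1+14) = 0.067.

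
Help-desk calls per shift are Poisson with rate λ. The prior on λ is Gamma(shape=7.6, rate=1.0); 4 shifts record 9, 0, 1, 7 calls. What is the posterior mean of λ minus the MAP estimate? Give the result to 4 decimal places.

0.2000

Σ counts = 17. Posterior: Gamma(shape = 7.6+17 = 24.6, rate = 1.0+4 = 5.0).
Mode = (α−1)/β = 23.6/5.0 = 4.7200.
Mean = α/β = 24.6/5.0 = 4.9200.
Difference = 4.9200 − 4.7200 = 0.2000.
The posterior is right-skewed, so the mean exceeds the mode.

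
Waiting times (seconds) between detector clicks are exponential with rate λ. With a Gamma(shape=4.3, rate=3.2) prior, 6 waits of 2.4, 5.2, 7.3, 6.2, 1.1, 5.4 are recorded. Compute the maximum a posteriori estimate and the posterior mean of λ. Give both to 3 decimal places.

MAP: 0.302. Posterior mean: 0.334.

Σ times = 27.6. Posterior: Gamma(shape = 4.3+6 = 10.3, rate = 3.2+27.6 = 30.8).
Mode = (α−1)/β = 9.3/30.8 = 0.302.
Mean = α/β = 10.3/30.8 = 0.334.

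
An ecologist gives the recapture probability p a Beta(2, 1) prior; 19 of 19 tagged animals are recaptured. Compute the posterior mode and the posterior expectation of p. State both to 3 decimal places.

Posterior: Beta(2+19, 1+0) = Beta(21, 1).
Since β = 1 ≤ 1 and α > 1, the Beta density is monotone increasing on [0,1]; the mode is at 1.
Mean = 21/(21+1) = 0.955.

p_MAP = 1.000, E[p|data] = 0.955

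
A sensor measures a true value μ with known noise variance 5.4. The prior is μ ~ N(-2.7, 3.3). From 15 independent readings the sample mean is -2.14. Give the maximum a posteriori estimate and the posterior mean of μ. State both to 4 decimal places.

μ_MAP = -2.1951, E[μ|data] = -2.1951

Posterior for μ is Normal. Precision-weighted mean: (1/3.3·-2.7 + 15/5.4·-2.14) / (1/3.3 + 15/5.4) = -2.1951.
A Normal posterior is symmetric, so mode = mean.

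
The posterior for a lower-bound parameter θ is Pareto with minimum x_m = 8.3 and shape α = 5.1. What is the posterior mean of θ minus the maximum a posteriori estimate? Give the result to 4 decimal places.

2.0244

The Pareto density is strictly decreasing on [x_m, ∞), so the mode is x_m = 8.3000.
Mean = α·x_m/(α−1) = 5.1·8.3/4.1 = 10.3244.
Difference = 10.3244 − 8.3000 = 2.0244.
The posterior is right-skewed, so the mean exceeds the mode.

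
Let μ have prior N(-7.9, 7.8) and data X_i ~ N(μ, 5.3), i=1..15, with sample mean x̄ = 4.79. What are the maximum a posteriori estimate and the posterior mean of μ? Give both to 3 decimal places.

Posterior for μ is Normal. Precision-weighted mean: (1/7.8·-7.9 + 15/5.3·4.79) / (1/7.8 + 15/5.3) = 4.240.
A Normal posterior is symmetric, so mode = mean.

μ_MAP = 4.240, E[μ|data] = 4.240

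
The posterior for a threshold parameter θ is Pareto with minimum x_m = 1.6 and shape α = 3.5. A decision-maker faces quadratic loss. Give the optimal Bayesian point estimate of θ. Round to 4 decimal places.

The Pareto density is strictly decreasing on [x_m, ∞), so the mode is x_m = 1.6000.
Mean = α·x_m/(α−1) = 3.5·1.6/2.5 = 2.2400.
Quadratic loss ⇒ the optimal estimator is the posterior mean.

2.2400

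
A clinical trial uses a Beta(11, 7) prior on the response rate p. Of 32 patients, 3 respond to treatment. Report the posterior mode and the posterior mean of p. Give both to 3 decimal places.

p_MAP = 0.271, E[p|data] = 0.280

Posterior: Beta(11+3, 7+29) = Beta(14, 36).
Mode = (14−1)/(14+36−2) = 13/48 = 0.271.
Mean = 14/(14+36) = 14/50 = 0.280.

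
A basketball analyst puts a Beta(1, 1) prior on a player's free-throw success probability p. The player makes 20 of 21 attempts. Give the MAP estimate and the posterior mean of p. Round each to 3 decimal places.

MAP estimate = 0.952, posterior mean = 0.913

Posterior: Beta(1+20, 1+1) = Beta(21, 2).
Mode = (21−1)/(21+2−2) = 20/21 = 0.952.
Mean = 21/(21+2) = 21/23 = 0.913.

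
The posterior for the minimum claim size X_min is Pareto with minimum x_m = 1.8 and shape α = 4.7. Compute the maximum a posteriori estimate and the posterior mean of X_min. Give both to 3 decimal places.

X_min_MAP = 1.800, E[X_min|data] = 2.286

The Pareto density is strictly decreasing on [x_m, ∞), so the mode is x_m = 1.800.
Mean = α·x_m/(α−1) = 4.7·1.8/3.7 = 2.286.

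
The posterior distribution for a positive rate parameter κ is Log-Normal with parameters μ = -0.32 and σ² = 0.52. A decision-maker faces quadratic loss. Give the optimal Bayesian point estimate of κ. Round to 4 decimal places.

Mode = exp(μ − σ²) = exp(-0.84) = 0.4317.
Mean = exp(μ + σ²/2) = exp(-0.060) = 0.9418.
Quadratic loss ⇒ the optimal estimator is the posterior mean.

0.9418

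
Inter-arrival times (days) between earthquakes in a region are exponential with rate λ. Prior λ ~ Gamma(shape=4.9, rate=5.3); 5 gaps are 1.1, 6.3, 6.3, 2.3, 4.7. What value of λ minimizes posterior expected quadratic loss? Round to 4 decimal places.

0.3808

Σ times = 20.7. Posterior: Gamma(shape = 4.9+5 = 9.9, rate = 5.3+20.7 = 26.0).
Mode = (α−1)/β = 8.9/26.0 = 0.3423.
Mean = α/β = 9.9/26.0 = 0.3808.
Quadratic loss ⇒ the optimal estimator is the posterior mean.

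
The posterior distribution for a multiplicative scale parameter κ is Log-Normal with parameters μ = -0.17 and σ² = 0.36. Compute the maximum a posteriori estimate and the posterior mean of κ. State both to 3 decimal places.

MAP = 0.589; posterior mean = 1.010

Mode = exp(μ − σ²) = exp(-0.53) = 0.589.
Mean = exp(μ + σ²/2) = exp(0.010) = 1.010.
The mean is pulled above the mode by the posterior's right skew.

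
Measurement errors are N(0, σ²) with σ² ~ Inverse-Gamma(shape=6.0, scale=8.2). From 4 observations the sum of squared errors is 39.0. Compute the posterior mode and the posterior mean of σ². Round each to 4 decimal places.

Posterior: Inverse-Gamma(shape = 6.0+4/2 = 8.0, scale = 8.2+39.0/2 = 27.7).
Mode = β/(α+1) = 27.7/9.0 = 3.0778.
Mean = β/(α−1) = 27.7/7.0 = 3.9571.

MAP = 3.0778; posterior mean = 3.9571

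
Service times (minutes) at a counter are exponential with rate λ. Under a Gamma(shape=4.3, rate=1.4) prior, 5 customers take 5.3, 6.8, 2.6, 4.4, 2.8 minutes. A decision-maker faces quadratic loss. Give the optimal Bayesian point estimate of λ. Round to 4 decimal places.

Σ times = 21.9. Posterior: Gamma(shape = 4.3+5 = 9.3, rate = 1.4+21.9 = 23.3).
Mode = (α−1)/β = 8.3/23.3 = 0.3562.
Mean = α/β = 9.3/23.3 = 0.3991.
Quadratic loss ⇒ the optimal estimator is the posterior mean.

0.3991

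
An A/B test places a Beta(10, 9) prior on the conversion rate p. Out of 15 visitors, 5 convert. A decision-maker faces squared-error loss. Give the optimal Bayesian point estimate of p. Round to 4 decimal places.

Posterior: Beta(10+5, 9+10) = Beta(15, 19).
Mode = (15−1)/(15+19−2) = 14/32 = 0.4375.
Mean = 15/(15+19) = 15/34 = 0.4412.
Squared-error loss ⇒ the optimal estimator is the posterior mean.

0.4412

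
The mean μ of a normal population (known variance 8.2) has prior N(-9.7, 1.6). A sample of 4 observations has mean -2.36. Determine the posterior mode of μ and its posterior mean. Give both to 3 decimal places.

Posterior for μ is Normal. Precision-weighted mean: (1/1.6·-9.7 + 4/8.2·-2.36) / (1/1.6 + 4/8.2) = -6.482.
A Normal posterior is symmetric, so mode = mean.

MAP: -6.482. Posterior mean: -6.482.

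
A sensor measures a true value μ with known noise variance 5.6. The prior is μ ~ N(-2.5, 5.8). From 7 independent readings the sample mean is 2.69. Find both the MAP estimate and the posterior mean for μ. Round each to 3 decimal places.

Posterior for μ is Normal. Precision-weighted mean: (1/5.8·-2.5 + 7/5.6·2.69) / (1/5.8 + 7/5.6) = 2.061.
A Normal posterior is symmetric, so mode = mean.

MAP = 2.061; posterior mean = 2.061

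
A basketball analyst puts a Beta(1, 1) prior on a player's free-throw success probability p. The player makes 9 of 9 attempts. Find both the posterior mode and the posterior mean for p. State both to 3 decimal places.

MAP = 1.000, posterior mean = 0.909

Posterior: Beta(1+9, 1+0) = Beta(10, 1).
Since β = 1 ≤ 1 and α > 1, the Beta density is monotone increasing on [0,1]; the mode is at 1.
Mean = 10/(10+1) = 0.909.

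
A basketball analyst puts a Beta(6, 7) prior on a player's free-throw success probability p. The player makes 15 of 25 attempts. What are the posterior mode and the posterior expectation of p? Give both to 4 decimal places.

MAP = 0.5556, posterior mean = 0.5526

Posterior: Beta(6+15, 7+10) = Beta(21, 17).
Mode = (21−1)/(21+17−2) = 20/36 = 0.5556.
Mean = 21/(21+17) = 21/38 = 0.5526.
Left-skewed posterior ⇒ mean < mode.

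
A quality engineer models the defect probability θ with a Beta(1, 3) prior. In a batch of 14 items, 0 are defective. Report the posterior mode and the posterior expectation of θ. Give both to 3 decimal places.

MAP: 0.000. Posterior mean: 0.056.

Posterior: Beta(1+0, 3+14) = Beta(1, 17).
Since α = 1 ≤ 1 and β > 1, the Beta density is monotone decreasing on [0,1]; the mode is at 0.
Mean = 1/(1+17) = 0.056.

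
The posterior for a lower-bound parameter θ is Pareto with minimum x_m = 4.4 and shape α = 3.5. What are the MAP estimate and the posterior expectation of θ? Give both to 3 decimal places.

The Pareto density is strictly decreasing on [x_m, ∞), so the mode is x_m = 4.400.
Mean = α·x_m/(α−1) = 3.5·4.4/2.5 = 6.160.

θ_MAP = 4.400, E[θ|data] = 6.160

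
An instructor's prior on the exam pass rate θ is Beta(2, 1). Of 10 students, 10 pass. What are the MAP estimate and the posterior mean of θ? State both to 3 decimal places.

Posterior: Beta(2+10, 1+0) = Beta(12, 1).
Since β = 1 ≤ 1 and α > 1, the Beta density is monotone increasing on [0,1]; the mode is at 1.
Mean = 12/(12+1) = 0.923.

MAP: 1.000. Posterior mean: 0.923.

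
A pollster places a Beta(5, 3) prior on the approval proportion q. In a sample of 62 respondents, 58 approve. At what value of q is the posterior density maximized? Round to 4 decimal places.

0.9118

Posterior: Beta(5+58, 3+4) = Beta(63, 7).
Mode = (63−1)/(63+7−2) = 62/68 = 0.9118.
Mean = 63/(63+7) = 63/70 = 0.9000.
This is the posterior mode — the MAP estimate.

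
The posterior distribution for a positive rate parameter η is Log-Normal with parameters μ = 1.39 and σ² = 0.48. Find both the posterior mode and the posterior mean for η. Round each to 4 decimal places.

posterior mode = 2.4843, posterior mean = 5.1039

Mode = exp(μ − σ²) = exp(0.91) = 2.4843.
Mean = exp(μ + σ²/2) = exp(1.630) = 5.1039.
The posterior is right-skewed, so the mean exceeds the mode.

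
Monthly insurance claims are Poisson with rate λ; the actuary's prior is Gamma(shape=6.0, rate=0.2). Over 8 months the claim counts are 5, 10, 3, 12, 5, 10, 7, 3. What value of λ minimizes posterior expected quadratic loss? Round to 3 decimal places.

Σ counts = 55. Posterior: Gamma(shape = 6.0+55 = 61.0, rate = 0.2+8 = 8.2).
Mode = (α−1)/β = 60.0/8.2 = 7.317.
Mean = α/β = 61.0/8.2 = 7.439.
Quadratic loss ⇒ the optimal estimator is the posterior mean.

7.439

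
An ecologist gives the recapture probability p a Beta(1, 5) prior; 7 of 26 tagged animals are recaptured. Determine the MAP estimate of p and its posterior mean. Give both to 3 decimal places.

Posterior: Beta(1+7, 5+19) = Beta(8, 24).
Mode = (8−1)/(8+24−2) = 7/30 = 0.233.
Mean = 8/(8+24) = 8/32 = 0.250.

MAP = 0.233; posterior mean = 0.250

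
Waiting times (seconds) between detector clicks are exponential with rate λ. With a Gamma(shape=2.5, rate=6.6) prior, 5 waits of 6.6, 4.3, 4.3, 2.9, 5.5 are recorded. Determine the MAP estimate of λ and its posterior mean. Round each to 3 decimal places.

Σ times = 23.6. Posterior: Gamma(shape = 2.5+5 = 7.5, rate = 6.6+23.6 = 30.2).
Mode = (α−1)/β = 6.5/30.2 = 0.215.
Mean = α/β = 7.5/30.2 = 0.248.
The posterior is right-skewed, so the mean exceeds the mode.

MAP = 0.215; posterior mean = 0.248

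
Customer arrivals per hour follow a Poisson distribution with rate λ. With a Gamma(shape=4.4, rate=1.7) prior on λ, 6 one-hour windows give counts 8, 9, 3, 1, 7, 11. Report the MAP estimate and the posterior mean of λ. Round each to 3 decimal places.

MAP estimate = 5.506, posterior mean = 5.636

Σ counts = 39. Posterior: Gamma(shape = 4.4+39 = 43.4, rate = 1.7+6 = 7.7).
Mode = (α−1)/β = 42.4/7.7 = 5.506.
Mean = α/β = 43.4/7.7 = 5.636.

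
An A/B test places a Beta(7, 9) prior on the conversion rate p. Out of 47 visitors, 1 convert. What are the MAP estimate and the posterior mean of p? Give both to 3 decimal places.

MAP = 0.115, posterior mean = 0.127

Posterior: Beta(7+1, 9+46) = Beta(8, 55).
Mode = (8−1)/(8+55−2) = 7/61 = 0.115.
Mean = 8/(8+55) = 8/63 = 0.127.
Right-skewed posterior ⇒ mode < mean.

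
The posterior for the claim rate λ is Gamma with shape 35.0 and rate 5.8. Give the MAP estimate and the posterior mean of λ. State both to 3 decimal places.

Mode = (α−1)/β = 34.0/5.8 = 5.862.
Mean = α/β = 35.0/5.8 = 6.034.

MAP: 5.862. Posterior mean: 6.034.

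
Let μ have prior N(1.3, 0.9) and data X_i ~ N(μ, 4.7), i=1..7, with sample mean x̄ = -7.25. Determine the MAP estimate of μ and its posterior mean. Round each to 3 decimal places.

MAP: -3.597. Posterior mean: -3.597.

Posterior for μ is Normal. Precision-weighted mean: (1/0.9·1.3 + 7/4.7·-7.25) / (1/0.9 + 7/4.7) = -3.597.
A Normal posterior is symmetric, so mode = mean.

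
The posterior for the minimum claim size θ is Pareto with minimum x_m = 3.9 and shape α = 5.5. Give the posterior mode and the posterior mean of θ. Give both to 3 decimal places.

The Pareto density is strictly decreasing on [x_m, ∞), so the mode is x_m = 3.900.
Mean = α·x_m/(α−1) = 5.5·3.9/4.5 = 4.767.
Right-skewed posterior ⇒ mode < mean.

posterior mode = 3.900, posterior mean = 4.767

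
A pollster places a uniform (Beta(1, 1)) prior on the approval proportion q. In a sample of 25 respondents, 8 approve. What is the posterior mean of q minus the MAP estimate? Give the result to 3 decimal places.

0.013

Posterior: Beta(1+8, 1+17) = Beta(9, 18).
Mode = (9−1)/(9+18−2) = 8/25 = 0.320.
With a flat prior the MAP equals the MLE, 8/25.
Mean = 9/(9+18) = 9/27 = 0.333.
Difference = 0.333 − 0.320 = 0.013.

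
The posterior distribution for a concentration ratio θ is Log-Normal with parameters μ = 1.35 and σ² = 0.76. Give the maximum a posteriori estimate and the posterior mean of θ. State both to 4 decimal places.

Mode = exp(μ − σ²) = exp(0.59) = 1.8040.
Mean = exp(μ + σ²/2) = exp(1.730) = 5.6407.

MAP = 1.8040; posterior mean = 5.6407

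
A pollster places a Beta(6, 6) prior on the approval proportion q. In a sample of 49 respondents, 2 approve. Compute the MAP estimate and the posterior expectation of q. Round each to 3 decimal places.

Posterior: Beta(6+2, 6+47) = Beta(8, 53).
Mode = (8−1)/(8+53−2) = 7/59 = 0.119.
Mean = 8/(8+53) = 8/61 = 0.131.
Right-skewed posterior ⇒ mode < mean.

MAP = 0.119; posterior mean = 0.131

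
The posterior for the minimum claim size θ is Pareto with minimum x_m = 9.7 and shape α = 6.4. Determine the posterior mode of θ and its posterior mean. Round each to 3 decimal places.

The Pareto density is strictly decreasing on [x_m, ∞), so the mode is x_m = 9.700.
Mean = α·x_m/(α−1) = 6.4·9.7/5.4 = 11.496.

MAP = 9.700, posterior mean = 11.496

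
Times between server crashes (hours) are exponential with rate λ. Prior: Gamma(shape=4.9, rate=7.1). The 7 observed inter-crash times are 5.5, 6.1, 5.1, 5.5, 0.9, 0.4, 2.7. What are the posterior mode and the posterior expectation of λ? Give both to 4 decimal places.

Σ times = 26.2. Posterior: Gamma(shape = 4.9+7 = 11.9, rate = 7.1+26.2 = 33.3).
Mode = (α−1)/β = 10.9/33.3 = 0.3273.
Mean = α/β = 11.9/33.3 = 0.3574.
Mean > mode: the posterior has a right tail.

MAP: 0.3273. Posterior mean: 0.3574.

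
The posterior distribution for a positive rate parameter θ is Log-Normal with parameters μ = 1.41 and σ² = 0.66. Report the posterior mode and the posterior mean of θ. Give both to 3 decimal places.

MAP: 2.117. Posterior mean: 5.697.

Mode = exp(μ − σ²) = exp(0.75) = 2.117.
Mean = exp(μ + σ²/2) = exp(1.740) = 5.697.
Mean > mode: the posterior has a right tail.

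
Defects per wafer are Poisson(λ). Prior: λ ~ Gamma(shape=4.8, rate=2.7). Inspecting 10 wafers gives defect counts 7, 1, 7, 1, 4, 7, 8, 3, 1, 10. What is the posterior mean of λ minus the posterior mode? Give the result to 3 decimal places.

0.079

Σ counts = 49. Posterior: Gamma(shape = 4.8+49 = 53.8, rate = 2.7+10 = 12.7).
Mode = (α−1)/β = 52.8/12.7 = 4.157.
Mean = α/β = 53.8/12.7 = 4.236.
Difference = 4.236 − 4.157 = 0.079.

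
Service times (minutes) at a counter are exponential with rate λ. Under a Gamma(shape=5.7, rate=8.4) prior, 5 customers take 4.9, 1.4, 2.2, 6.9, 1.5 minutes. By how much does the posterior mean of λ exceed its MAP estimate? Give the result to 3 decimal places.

Σ times = 16.9. Posterior: Gamma(shape = 5.7+5 = 10.7, rate = 8.4+16.9 = 25.3).
Mode = (α−1)/β = 9.7/25.3 = 0.383.
Mean = α/β = 10.7/25.3 = 0.423.
Difference = 0.423 − 0.383 = 0.040.

0.040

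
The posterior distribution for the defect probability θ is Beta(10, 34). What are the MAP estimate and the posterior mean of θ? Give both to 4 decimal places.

Mode = (10−1)/(10+34−2) = 9/42 = 0.2143.
Mean = 10/(10+34) = 10/44 = 0.2273.

θ_MAP = 0.2143, E[θ|data] = 0.2273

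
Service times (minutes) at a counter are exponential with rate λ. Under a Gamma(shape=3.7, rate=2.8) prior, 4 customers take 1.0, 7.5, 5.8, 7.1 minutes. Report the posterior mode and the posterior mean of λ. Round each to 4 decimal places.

Σ times = 21.4. Posterior: Gamma(shape = 3.7+4 = 7.7, rate = 2.8+21.4 = 24.2).
Mode = (α−1)/β = 6.7/24.2 = 0.2769.
Mean = α/β = 7.7/24.2 = 0.3182.

posterior mode = 0.2769, posterior mean = 0.3182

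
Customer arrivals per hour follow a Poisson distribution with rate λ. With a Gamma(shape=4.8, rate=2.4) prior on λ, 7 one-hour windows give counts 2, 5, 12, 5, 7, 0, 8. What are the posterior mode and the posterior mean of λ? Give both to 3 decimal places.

MAP = 4.553; posterior mean = 4.660

Σ counts = 39. Posterior: Gamma(shape = 4.8+39 = 43.8, rate = 2.4+7 = 9.4).
Mode = (α−1)/β = 42.8/9.4 = 4.553.
Mean = α/β = 43.8/9.4 = 4.660.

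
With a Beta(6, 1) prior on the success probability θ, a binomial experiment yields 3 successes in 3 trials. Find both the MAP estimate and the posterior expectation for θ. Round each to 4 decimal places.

θ_MAP = 1.0000, E[θ|data] = 0.9000

Posterior: Beta(6+3, 1+0) = Beta(9, 1).
Since β = 1 ≤ 1 and α > 1, the Beta density is monotone increasing on [0,1]; the mode is at 1.
Mean = 9/(9+1) = 0.9000.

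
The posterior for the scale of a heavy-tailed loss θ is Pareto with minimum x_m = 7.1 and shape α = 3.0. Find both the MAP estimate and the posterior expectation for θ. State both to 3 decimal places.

The Pareto density is strictly decreasing on [x_m, ∞), so the mode is x_m = 7.100.
Mean = α·x_m/(α−1) = 3.0·7.1/2.0 = 10.650.

MAP: 7.100. Posterior mean: 10.650.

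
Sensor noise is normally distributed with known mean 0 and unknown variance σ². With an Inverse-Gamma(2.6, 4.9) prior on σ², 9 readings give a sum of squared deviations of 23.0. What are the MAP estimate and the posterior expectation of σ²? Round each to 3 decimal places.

σ²_MAP = 2.025, E[σ²|data] = 2.689

Posterior: Inverse-Gamma(shape = 2.6+9/2 = 7.1, scale = 4.9+23.0/2 = 16.4).
Mode = β/(α+1) = 16.4/8.1 = 2.025.
Mean = β/(α−1) = 16.4/6.1 = 2.689.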